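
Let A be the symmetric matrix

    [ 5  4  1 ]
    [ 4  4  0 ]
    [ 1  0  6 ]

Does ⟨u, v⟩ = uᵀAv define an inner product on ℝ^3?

yes

Applying the same elementary operations to the rows and columns of A produces a congruent diagonal matrix with entries 5, 4/5, 5.
So there are 3 positive pivots.
Hence Q is positive definite.
⟨·,·⟩ is an inner product exactly when A is positive definite.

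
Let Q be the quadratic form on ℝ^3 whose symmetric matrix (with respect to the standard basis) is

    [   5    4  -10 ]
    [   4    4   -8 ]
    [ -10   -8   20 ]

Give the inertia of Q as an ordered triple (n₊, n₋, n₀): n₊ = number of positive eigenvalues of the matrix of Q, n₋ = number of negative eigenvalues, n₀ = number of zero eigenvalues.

Symmetric row and column elimination reduces A to a congruent diagonal form with pivots 5, 4/5, 0.
So there are 2 positive, 1 zero pivots.

(2, 0, 1)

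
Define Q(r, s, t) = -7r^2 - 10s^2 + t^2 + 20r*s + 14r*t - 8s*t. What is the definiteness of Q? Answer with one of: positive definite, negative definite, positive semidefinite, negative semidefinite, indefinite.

indefinite

The associated matrix is A = [[-7, 10, 7], [10, -10, -4], [7, -4, 1]].
Applying the same elementary operations to the rows and columns of A produces a congruent diagonal matrix with entries -7, 30/7, -2/5.
That gives 1 positive, 2 negative pivots.
Hence Q is indefinite.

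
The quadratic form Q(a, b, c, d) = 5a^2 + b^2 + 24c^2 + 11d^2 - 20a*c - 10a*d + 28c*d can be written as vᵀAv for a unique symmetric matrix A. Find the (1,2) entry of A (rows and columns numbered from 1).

The coefficient of a·b in Q is 0. For a symmetric A this equals A[1,2] + A[2,1] = 2·A[1,2].
So A[1,2] = 0/2 = 0.

0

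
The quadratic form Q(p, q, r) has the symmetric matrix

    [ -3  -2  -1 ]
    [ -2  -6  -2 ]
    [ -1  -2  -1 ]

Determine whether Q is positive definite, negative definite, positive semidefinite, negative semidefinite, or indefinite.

Symmetric row and column elimination reduces A to a congruent diagonal form with pivots -3, -14/3, -2/7.
That gives 3 negative pivots.
Hence Q is negative definite.

negative definite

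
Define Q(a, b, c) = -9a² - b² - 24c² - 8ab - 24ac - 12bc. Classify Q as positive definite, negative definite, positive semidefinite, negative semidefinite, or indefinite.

The symmetric matrix is A = [[-9, -4, -12], [-4, -1, -6], [-12, -6, -24]].
Row-reducing A symmetrically gives the diagonal entries -9, 7/9, -60/7.
Counting signs: 1 positive, 2 negative.
Hence Q is indefinite.

indefinite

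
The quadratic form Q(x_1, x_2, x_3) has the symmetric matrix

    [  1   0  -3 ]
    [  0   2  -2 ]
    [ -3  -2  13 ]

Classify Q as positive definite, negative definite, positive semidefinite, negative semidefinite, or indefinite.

Leading principal minors: Δ_1 = 1, Δ_2 = 2, Δ_3 = 4.
All leading principal minors are positive, so by Sylvester's criterion Q is positive definite.

positive definite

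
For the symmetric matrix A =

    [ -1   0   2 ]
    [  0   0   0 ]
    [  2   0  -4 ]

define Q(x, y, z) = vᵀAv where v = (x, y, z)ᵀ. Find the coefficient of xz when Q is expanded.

4

The coefficient of xz is A[1,3] + A[3,1] = 2·2 = 4.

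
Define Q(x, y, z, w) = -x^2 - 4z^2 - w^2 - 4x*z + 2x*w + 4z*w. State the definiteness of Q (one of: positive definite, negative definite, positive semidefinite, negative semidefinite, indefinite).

Write A = [[-1, 0, -2, 1], [0, 0, 0, 0], [-2, 0, -4, 2], [1, 0, 2, -1]].
Row-reducing A symmetrically gives the diagonal entries -1, 0, 0, 0.
So there are 1 negative, 3 zero pivots.
Hence Q is negative semidefinite.

negative semidefinite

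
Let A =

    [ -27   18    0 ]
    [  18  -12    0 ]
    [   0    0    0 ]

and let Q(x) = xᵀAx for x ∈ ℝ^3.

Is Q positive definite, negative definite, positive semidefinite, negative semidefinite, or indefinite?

negative semidefinite

Congruent diagonalization of A (simultaneous row and column reduction) yields pivots -27, 0, 0.
Counting signs: 1 negative, 2 zero.
Hence Q is negative semidefinite.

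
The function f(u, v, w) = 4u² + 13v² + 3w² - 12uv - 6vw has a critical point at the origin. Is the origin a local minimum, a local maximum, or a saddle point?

The Hessian at the origin is H = [[8, -12, 0], [-12, 26, -6], [0, -6, 6]].
Congruent diagonalization of H (simultaneous row and column reduction) yields pivots 8, 8, 3/2.
Counting signs: 3 positive.
H is positive definite, so the origin is a strict local minimum.

local minimum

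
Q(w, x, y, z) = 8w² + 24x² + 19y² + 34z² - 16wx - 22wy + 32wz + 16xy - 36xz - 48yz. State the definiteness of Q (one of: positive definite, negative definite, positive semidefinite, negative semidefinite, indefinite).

positive definite

The symmetric matrix of Q is A = [[8, -8, -11, 16], [-8, 24, 8, -18], [-11, 8, 19, -24], [16, -18, -24, 34]].
Leading principal minors: Δ_1 = 8, Δ_2 = 128, Δ_3 = 424, Δ_4 = 20.
All leading principal minors are positive, so by Sylvester's criterion Q is positive definite.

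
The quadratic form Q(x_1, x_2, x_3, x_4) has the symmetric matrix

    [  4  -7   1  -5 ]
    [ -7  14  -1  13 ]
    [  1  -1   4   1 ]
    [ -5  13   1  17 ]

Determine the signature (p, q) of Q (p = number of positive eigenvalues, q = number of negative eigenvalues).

(4, 0)

Row-reducing A symmetrically gives the diagonal entries 4, 7/4, 24/7, 3/8.
Counting signs: 4 positive.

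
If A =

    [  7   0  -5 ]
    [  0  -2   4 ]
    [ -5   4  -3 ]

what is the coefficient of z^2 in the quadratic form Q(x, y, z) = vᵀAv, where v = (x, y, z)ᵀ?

The coefficient of z^2 is the diagonal entry A[3,3] = -3.

-3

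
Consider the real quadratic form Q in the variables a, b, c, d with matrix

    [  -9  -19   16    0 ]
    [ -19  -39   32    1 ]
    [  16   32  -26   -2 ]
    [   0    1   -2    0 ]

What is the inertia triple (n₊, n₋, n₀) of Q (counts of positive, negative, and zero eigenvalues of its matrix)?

Symmetric row and column elimination reduces A to a congruent diagonal form with pivots -9, 10/9, -2/5, -1/2.
Counting signs: 1 positive, 3 negative.

(1, 3, 0)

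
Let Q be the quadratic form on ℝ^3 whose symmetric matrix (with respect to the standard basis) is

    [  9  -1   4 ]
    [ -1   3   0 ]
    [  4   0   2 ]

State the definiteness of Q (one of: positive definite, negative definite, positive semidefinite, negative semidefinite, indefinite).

positive definite

Leading principal minors: Δ_1 = 9, Δ_2 = 26, Δ_3 = 4.
All leading principal minors are positive, so by Sylvester's criterion Q is positive definite.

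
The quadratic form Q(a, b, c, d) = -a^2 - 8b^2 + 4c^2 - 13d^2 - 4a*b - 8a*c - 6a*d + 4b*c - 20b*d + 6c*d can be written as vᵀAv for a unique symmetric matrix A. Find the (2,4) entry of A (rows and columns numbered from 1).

-10

The coefficient of b·d in Q is -20. For a symmetric A this equals A[2,4] + A[4,2] = 2·A[2,4].
So A[2,4] = -20/2 = -10.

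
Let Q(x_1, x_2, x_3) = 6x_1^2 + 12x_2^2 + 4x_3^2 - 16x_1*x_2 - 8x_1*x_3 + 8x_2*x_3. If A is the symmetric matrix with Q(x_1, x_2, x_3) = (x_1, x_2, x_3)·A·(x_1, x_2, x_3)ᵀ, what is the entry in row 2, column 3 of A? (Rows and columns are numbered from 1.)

The coefficient of x_2·x_3 in Q is 8. For a symmetric A this equals A[2,3] + A[3,2] = 2·A[2,3].
So A[2,3] = 8/2 = 4.

4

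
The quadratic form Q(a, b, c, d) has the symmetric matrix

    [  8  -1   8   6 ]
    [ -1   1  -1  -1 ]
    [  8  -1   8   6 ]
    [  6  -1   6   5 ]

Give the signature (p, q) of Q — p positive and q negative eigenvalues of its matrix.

Symmetric row and column elimination reduces A to a congruent diagonal form with pivots 8, 7/8, 0, 3/7.
That gives 3 positive, 1 zero pivots.

(3, 0)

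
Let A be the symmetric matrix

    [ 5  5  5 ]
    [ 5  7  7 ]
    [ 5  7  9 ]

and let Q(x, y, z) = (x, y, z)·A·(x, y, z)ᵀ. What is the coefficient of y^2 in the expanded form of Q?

The coefficient of y^2 is the diagonal entry A[2,2] = 7.

7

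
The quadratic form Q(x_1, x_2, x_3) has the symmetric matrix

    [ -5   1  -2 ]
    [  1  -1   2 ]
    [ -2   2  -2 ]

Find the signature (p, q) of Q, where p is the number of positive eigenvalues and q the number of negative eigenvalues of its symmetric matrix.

Row-reducing A symmetrically gives the diagonal entries -5, -4/5, 2.
That gives 1 positive, 2 negative pivots.

(1, 2)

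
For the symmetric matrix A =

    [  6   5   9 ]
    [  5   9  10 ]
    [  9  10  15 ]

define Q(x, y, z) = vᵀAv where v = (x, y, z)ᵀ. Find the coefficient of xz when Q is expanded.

18

The coefficient of xz is A[1,3] + A[3,1] = 2·9 = 18.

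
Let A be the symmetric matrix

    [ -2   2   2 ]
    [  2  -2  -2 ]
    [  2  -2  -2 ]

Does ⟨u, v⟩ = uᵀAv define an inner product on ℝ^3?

Symmetric row and column elimination reduces A to a congruent diagonal form with pivots -2, 0, 0.
That gives 1 negative, 2 zero pivots.
Hence Q is negative semidefinite.
⟨·,·⟩ is an inner product exactly when A is positive definite.

no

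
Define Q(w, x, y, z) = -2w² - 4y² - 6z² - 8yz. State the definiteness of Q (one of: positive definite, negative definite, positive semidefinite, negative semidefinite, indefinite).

negative semidefinite

Write A = [[-2, 0, 0, 0], [0, 0, 0, 0], [0, 0, -4, -4], [0, 0, -4, -6]].
Row-reducing A symmetrically gives the diagonal entries -2, 0, -4, -2.
So there are 3 negative, 1 zero pivots.
Hence Q is negative semidefinite.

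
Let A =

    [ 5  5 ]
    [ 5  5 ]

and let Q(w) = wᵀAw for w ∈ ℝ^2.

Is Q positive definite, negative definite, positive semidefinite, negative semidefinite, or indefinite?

positive semidefinite

Congruent diagonalization of A (simultaneous row and column reduction) yields pivots 5, 0.
That gives 1 positive, 1 zero pivots.
Hence Q is positive semidefinite.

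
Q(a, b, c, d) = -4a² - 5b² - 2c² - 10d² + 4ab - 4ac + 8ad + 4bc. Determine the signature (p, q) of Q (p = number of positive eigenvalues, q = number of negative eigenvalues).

The symmetric matrix is A = [[-4, 2, -2, 4], [2, -5, 2, 0], [-2, 2, -2, 0], [4, 0, 0, -10]].
An LDLᵀ factorisation of A has diagonal entries -4, -4, -3/4, -2.
So there are 4 negative pivots.

(0, 4)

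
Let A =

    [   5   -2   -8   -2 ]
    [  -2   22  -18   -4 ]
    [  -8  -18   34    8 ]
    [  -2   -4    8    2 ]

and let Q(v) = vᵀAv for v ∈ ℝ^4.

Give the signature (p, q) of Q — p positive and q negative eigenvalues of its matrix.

Row-reducing A symmetrically gives the diagonal entries 5, 106/5, 0, 6/53.
Counting signs: 3 positive, 1 zero.

(3, 0)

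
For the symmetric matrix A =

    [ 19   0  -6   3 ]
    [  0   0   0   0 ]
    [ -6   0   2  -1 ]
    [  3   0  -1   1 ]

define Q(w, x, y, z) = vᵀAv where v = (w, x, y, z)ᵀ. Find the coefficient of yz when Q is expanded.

The coefficient of yz is A[3,4] + A[4,3] = 2·(-1) = -2.

-2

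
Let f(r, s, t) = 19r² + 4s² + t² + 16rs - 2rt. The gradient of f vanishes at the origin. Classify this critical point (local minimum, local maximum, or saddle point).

The Hessian at the origin is H = [[38, 16, -2], [16, 8, 0], [-2, 0, 2]].
Congruent diagonalization of H (simultaneous row and column reduction) yields pivots 38, 24/19, 4/3.
So there are 3 positive pivots.
H is positive definite, so the origin is a strict local minimum.

local minimum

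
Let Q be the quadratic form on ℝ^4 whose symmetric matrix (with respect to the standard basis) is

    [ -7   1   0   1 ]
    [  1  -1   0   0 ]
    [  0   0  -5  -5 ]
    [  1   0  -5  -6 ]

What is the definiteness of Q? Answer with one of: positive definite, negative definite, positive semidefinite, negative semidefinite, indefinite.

negative definite

Applying the same elementary operations to the rows and columns of A produces a congruent diagonal matrix with entries -7, -6/7, -5, -5/6.
So there are 4 negative pivots.
Hence Q is negative definite.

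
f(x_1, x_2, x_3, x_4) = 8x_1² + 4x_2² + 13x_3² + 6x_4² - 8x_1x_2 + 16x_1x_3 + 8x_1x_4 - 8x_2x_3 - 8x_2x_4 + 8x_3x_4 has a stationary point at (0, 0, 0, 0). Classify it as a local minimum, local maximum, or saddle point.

The Hessian at the origin is H = [[16, -8, 16, 8], [-8, 8, -8, -8], [16, -8, 26, 8], [8, -8, 8, 12]].
Applying the same elementary operations to the rows and columns of H produces a congruent diagonal matrix with entries 16, 4, 10, 4.
So there are 4 positive pivots.
H is positive definite, so the origin is a strict local minimum.

local minimum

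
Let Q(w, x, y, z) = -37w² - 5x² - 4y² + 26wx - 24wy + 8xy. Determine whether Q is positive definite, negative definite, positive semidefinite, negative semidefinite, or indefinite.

The symmetric matrix is A = [[-37, 13, -12, 0], [13, -5, 4, 0], [-12, 4, -4, 0], [0, 0, 0, 0]].
Congruent diagonalization of A (simultaneous row and column reduction) yields pivots -37, -16/37, 0, 0.
That gives 2 negative, 2 zero pivots.
Hence Q is negative semidefinite.

negative semidefinite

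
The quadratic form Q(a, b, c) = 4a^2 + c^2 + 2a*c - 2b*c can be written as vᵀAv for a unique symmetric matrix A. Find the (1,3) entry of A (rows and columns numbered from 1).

The coefficient of a·c in Q is 2. For a symmetric A this equals A[1,3] + A[3,1] = 2·A[1,3].
So A[1,3] = 2/2 = 1.

1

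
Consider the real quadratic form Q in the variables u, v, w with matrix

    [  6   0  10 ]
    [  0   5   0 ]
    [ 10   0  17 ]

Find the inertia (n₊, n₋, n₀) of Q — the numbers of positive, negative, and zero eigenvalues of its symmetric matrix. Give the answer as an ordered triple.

Applying the same elementary operations to the rows and columns of A produces a congruent diagonal matrix with entries 6, 5, 1/3.
That gives 3 positive pivots.

(3, 0, 0)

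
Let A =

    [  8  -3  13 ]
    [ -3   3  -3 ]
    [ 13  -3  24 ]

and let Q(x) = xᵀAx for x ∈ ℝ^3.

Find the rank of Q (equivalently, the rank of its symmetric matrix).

Row-reducing A symmetrically gives the diagonal entries 8, 15/8, 1.
That gives 3 positive pivots.
The rank is the number of nonzero pivots: 3.

3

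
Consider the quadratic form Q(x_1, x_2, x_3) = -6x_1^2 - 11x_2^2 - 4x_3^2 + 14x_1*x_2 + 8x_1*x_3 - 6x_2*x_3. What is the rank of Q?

3

The associated matrix is A = [[-6, 7, 4], [7, -11, -3], [4, -3, -4]].
Row-reducing A symmetrically gives the diagonal entries -6, -17/6, -6/17.
That gives 3 negative pivots.
The rank is the number of nonzero pivots: 3.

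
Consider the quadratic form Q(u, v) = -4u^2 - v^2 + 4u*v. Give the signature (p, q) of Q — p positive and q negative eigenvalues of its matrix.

The symmetric matrix is A = [[-4, 2], [2, -1]].
Congruent diagonalization of A (simultaneous row and column reduction) yields pivots -4, 0.
So there are 1 negative, 1 zero pivots.

(0, 1)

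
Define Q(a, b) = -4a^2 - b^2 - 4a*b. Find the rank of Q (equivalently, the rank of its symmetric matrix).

1

The symmetric matrix is A = [[-4, -2], [-2, -1]].
Congruent diagonalization of A (simultaneous row and column reduction) yields pivots -4, 0.
That gives 1 negative, 1 zero pivots.
The rank is the number of nonzero pivots: 1.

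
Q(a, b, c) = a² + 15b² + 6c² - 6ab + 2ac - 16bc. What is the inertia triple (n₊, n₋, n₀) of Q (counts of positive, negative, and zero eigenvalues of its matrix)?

The associated matrix is A = [[1, -3, 1], [-3, 15, -8], [1, -8, 6]].
Congruent diagonalization of A (simultaneous row and column reduction) yields pivots 1, 6, 5/6.
Counting signs: 3 positive.

(3, 0, 0)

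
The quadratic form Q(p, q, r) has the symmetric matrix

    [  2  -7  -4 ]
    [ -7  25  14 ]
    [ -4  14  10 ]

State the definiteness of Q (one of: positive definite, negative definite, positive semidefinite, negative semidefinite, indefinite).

Leading principal minors: Δ_1 = 2, Δ_2 = 1, Δ_3 = 2.
All leading principal minors are positive, so by Sylvester's criterion Q is positive definite.

positive definite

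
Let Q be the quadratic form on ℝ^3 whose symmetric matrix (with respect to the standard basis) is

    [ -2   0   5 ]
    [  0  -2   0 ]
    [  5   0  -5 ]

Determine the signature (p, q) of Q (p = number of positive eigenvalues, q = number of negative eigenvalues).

Congruent diagonalization of A (simultaneous row and column reduction) yields pivots -2, -2, 15/2.
Counting signs: 1 positive, 2 negative.

(1, 2)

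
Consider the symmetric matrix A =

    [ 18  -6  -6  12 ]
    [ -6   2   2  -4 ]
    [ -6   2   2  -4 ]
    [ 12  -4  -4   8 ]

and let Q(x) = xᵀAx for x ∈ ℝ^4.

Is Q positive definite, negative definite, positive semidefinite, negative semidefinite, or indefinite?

positive semidefinite

Symmetric row and column elimination reduces A to a congruent diagonal form with pivots 18, 0, 0, 0.
That gives 1 positive, 3 zero pivots.
Hence Q is positive semidefinite.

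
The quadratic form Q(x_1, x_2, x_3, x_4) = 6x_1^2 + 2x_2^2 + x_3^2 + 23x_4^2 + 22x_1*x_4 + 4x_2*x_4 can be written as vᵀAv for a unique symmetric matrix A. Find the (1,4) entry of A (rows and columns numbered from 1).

11

The coefficient of x_1·x_4 in Q is 22. For a symmetric A this equals A[1,4] + A[4,1] = 2·A[1,4].
So A[1,4] = 22/2 = 11.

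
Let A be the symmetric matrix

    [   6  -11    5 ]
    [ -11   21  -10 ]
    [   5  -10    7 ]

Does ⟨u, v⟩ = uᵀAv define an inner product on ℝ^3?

An LDLᵀ factorisation of A has diagonal entries 6, 5/6, 2.
Counting signs: 3 positive.
Hence Q is positive definite.
⟨·,·⟩ is an inner product exactly when A is positive definite.

yes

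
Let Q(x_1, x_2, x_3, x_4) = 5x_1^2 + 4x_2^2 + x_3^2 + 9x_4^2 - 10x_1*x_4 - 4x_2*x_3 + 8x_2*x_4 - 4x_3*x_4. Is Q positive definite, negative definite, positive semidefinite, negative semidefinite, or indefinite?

positive semidefinite

The symmetric matrix is A = [[5, 0, 0, -5], [0, 4, -2, 4], [0, -2, 1, -2], [-5, 4, -2, 9]].
Applying the same elementary operations to the rows and columns of A produces a congruent diagonal matrix with entries 5, 4, 0, 0.
Counting signs: 2 positive, 2 zero.
Hence Q is positive semidefinite.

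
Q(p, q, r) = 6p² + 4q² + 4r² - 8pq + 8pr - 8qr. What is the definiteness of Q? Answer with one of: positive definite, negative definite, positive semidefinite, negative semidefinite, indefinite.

positive semidefinite

The associated matrix is A = [[6, -4, 4], [-4, 4, -4], [4, -4, 4]].
Applying the same elementary operations to the rows and columns of A produces a congruent diagonal matrix with entries 6, 4/3, 0.
Counting signs: 2 positive, 1 zero.
Hence Q is positive semidefinite.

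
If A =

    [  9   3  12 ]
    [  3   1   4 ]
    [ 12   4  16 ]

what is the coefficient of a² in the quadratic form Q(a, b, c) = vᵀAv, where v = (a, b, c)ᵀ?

9

The coefficient of a² is the diagonal entry A[1,1] = 9.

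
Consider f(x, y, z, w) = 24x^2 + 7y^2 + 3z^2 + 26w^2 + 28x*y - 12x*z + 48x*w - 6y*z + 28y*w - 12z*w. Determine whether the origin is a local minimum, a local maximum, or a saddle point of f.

saddle point

The Hessian at the origin is H = [[48, 28, -12, 48], [28, 14, -6, 28], [-12, -6, 6, -12], [48, 28, -12, 52]].
Symmetric row and column elimination reduces H to a congruent diagonal form with pivots 48, -7/3, 24/7, 4.
Counting signs: 3 positive, 1 negative.
H is indefinite, so the origin is a saddle point.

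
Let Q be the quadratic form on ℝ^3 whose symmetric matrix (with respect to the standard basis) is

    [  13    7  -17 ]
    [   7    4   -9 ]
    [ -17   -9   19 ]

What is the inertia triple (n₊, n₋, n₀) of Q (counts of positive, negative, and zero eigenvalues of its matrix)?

Row-reducing A symmetrically gives the diagonal entries 13, 3/13, -10/3.
Counting signs: 2 positive, 1 negative.

(2, 1, 0)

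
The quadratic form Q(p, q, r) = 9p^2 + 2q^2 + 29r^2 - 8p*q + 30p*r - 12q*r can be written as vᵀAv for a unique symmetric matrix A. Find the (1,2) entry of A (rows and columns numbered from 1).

The coefficient of p·q in Q is -8. For a symmetric A this equals A[1,2] + A[2,1] = 2·A[1,2].
So A[1,2] = -8/2 = -4.

-4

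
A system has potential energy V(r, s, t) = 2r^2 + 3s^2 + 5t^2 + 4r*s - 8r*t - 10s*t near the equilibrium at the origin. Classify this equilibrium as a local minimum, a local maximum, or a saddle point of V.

saddle point

The Hessian at the origin is H = [[4, 4, -8], [4, 6, -10], [-8, -10, 10]].
Symmetric row and column elimination reduces H to a congruent diagonal form with pivots 4, 2, -8.
So there are 2 positive, 1 negative pivots.
H is indefinite, so the origin is a saddle point.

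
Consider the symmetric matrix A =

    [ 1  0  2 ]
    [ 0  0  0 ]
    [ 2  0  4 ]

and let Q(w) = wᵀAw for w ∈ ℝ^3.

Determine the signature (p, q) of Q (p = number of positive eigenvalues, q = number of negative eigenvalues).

Applying the same elementary operations to the rows and columns of A produces a congruent diagonal matrix with entries 1, 0, 0.
That gives 1 positive, 2 zero pivots.

(1, 0)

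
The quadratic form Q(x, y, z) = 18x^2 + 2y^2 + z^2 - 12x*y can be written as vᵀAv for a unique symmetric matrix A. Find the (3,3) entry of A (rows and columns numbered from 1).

1

The coefficient of z^2 in Q is 1, and that is exactly A[3,3].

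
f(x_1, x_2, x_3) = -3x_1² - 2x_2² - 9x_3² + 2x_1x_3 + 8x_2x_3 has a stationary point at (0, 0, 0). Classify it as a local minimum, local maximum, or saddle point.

local maximum

The Hessian at the origin is H = [[-6, 0, 2], [0, -4, 8], [2, 8, -18]].
Congruent diagonalization of H (simultaneous row and column reduction) yields pivots -6, -4, -4/3.
So there are 3 negative pivots.
H is negative definite, so the origin is a strict local maximum.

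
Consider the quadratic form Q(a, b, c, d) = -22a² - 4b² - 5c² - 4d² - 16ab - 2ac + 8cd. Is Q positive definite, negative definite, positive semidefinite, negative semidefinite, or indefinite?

The associated matrix is A = [[-22, -8, -1, 0], [-8, -4, 0, 0], [-1, 0, -5, 4], [0, 0, 4, -4]].
Row-reducing A symmetrically gives the diagonal entries -22, -12/11, -29/6, -20/29.
That gives 4 negative pivots.
Hence Q is negative definite.

negative definite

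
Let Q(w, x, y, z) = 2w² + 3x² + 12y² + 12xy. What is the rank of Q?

The associated matrix is A = [[2, 0, 0, 0], [0, 3, 6, 0], [0, 6, 12, 0], [0, 0, 0, 0]].
Congruent diagonalization of A (simultaneous row and column reduction) yields pivots 2, 3, 0, 0.
Counting signs: 2 positive, 2 zero.
The rank is the number of nonzero pivots: 2.

2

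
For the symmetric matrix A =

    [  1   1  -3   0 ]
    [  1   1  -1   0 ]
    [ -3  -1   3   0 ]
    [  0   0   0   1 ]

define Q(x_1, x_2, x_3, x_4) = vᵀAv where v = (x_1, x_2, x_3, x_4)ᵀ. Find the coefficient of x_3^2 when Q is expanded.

3

The coefficient of x_3^2 is the diagonal entry A[3,3] = 3.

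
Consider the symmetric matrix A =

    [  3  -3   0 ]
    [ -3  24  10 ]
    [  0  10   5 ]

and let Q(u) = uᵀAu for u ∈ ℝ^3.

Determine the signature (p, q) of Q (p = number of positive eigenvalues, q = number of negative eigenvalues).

(3, 0)

An LDLᵀ factorisation of A has diagonal entries 3, 21, 5/21.
Counting signs: 3 positive.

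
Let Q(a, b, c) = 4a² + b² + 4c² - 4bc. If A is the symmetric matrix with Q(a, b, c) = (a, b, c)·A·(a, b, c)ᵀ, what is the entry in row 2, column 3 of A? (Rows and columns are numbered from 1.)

-2

The coefficient of b·c in Q is -4. For a symmetric A this equals A[2,3] + A[3,2] = 2·A[2,3].
So A[2,3] = -4/2 = -2.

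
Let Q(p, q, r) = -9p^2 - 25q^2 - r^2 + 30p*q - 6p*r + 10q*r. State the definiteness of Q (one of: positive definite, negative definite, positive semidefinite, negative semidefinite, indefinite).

Write A = [[-9, 15, -3], [15, -25, 5], [-3, 5, -1]].
Congruent diagonalization of A (simultaneous row and column reduction) yields pivots -9, 0, 0.
So there are 1 negative, 2 zero pivots.
Hence Q is negative semidefinite.

negative semidefinite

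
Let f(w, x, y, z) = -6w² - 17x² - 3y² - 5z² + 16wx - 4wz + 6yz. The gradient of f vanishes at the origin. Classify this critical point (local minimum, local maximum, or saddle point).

The Hessian at the origin is H = [[-12, 16, 0, -4], [16, -34, 0, 0], [0, 0, -6, 6], [-4, 0, 6, -10]].
Symmetric row and column elimination reduces H to a congruent diagonal form with pivots -12, -38/3, -6, -8/19.
So there are 4 negative pivots.
H is negative definite, so the origin is a strict local maximum.

local maximum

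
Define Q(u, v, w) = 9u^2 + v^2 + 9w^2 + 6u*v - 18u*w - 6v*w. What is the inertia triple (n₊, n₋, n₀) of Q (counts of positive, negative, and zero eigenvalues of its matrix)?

(1, 0, 2)

The associated matrix is A = [[9, 3, -9], [3, 1, -3], [-9, -3, 9]].
Applying the same elementary operations to the rows and columns of A produces a congruent diagonal matrix with entries 9, 0, 0.
Counting signs: 1 positive, 2 zero.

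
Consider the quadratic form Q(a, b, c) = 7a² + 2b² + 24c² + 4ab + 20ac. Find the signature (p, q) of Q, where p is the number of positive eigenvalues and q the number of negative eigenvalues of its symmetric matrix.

(3, 0)

Write A = [[7, 2, 10], [2, 2, 0], [10, 0, 24]].
An LDLᵀ factorisation of A has diagonal entries 7, 10/7, 4.
Counting signs: 3 positive.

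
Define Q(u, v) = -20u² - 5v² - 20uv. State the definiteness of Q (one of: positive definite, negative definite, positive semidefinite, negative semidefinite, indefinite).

negative semidefinite

Write A = [[-20, -10], [-10, -5]].
Congruent diagonalization of A (simultaneous row and column reduction) yields pivots -20, 0.
That gives 1 negative, 1 zero pivots.
Hence Q is negative semidefinite.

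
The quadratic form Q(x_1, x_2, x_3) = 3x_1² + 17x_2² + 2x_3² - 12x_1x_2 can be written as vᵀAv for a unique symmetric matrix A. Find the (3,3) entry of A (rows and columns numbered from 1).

The coefficient of x_3² in Q is 2, and that is exactly A[3,3].

2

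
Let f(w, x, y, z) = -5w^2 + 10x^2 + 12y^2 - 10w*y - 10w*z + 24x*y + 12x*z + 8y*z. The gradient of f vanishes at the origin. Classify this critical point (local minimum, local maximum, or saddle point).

saddle point

The Hessian at the origin is H = [[-10, 0, -10, -10], [0, 20, 24, 12], [-10, 24, 24, 8], [-10, 12, 8, 0]].
An LDLᵀ factorisation of H has diagonal entries -10, 20, 26/5, 4/13.
Counting signs: 3 positive, 1 negative.
H is indefinite, so the origin is a saddle point.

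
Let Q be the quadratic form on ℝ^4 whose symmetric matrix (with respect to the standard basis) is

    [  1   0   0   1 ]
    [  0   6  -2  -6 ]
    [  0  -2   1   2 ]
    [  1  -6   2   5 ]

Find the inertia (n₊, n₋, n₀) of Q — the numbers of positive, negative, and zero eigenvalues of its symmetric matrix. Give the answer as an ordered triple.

Congruent diagonalization of A (simultaneous row and column reduction) yields pivots 1, 6, 1/3, -2.
So there are 3 positive, 1 negative pivots.

(3, 1, 0)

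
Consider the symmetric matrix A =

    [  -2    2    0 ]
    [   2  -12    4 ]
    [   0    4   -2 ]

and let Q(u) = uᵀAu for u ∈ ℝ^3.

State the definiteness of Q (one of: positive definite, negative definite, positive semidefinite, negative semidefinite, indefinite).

Leading principal minors: Δ_1 = -2, Δ_2 = 20, Δ_3 = -8.
The signs alternate starting with Δ_1 < 0, so by Sylvester's criterion Q is negative definite.

negative definite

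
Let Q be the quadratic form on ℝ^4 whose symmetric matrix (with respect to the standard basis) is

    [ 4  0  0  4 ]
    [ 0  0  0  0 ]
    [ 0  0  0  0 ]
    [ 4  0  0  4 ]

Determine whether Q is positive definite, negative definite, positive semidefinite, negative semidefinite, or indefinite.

Applying the same elementary operations to the rows and columns of A produces a congruent diagonal matrix with entries 4, 0, 0, 0.
Counting signs: 1 positive, 3 zero.
Hence Q is positive semidefinite.

positive semidefinite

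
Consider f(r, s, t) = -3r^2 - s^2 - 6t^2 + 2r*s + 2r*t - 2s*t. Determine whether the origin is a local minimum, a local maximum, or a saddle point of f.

local maximum

The Hessian at the origin is H = [[-6, 2, 2], [2, -2, -2], [2, -2, -12]].
Symmetric row and column elimination reduces H to a congruent diagonal form with pivots -6, -4/3, -10.
Counting signs: 3 negative.
H is negative definite, so the origin is a strict local maximum.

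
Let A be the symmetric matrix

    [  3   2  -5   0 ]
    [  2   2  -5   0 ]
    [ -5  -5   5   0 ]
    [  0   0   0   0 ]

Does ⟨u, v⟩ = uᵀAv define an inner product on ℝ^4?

no

Congruent diagonalization of A (simultaneous row and column reduction) yields pivots 3, 2/3, -15/2, 0.
That gives 2 positive, 1 negative, 1 zero pivots.
Hence Q is indefinite.
⟨·,·⟩ is an inner product exactly when A is positive definite.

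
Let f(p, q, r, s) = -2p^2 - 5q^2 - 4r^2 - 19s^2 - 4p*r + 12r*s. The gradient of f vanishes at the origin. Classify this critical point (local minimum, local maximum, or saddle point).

local maximum

The Hessian at the origin is H = [[-4, 0, -4, 0], [0, -10, 0, 0], [-4, 0, -8, 12], [0, 0, 12, -38]].
Row-reducing H symmetrically gives the diagonal entries -4, -10, -4, -2.
So there are 4 negative pivots.
H is negative definite, so the origin is a strict local maximum.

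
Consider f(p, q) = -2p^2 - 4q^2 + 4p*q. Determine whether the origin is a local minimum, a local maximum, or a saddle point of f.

local maximum

The Hessian at the origin is H = [[-4, 4], [4, -8]].
det H = -4·-8 − (4)² = 16 > 0 and H[1,1] = -4 < 0, so H is negative definite.
Therefore the origin is a local maximum.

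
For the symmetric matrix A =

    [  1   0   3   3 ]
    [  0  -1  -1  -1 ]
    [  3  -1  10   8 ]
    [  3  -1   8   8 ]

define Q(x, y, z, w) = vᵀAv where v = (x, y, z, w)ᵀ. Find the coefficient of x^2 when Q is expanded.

1

The coefficient of x^2 is the diagonal entry A[1,1] = 1.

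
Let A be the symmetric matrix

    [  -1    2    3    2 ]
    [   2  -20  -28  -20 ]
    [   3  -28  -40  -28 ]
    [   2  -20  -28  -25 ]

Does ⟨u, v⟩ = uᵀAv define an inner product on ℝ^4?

Leading principal minors: Δ_1 = -1, Δ_2 = 16, Δ_3 = -12, Δ_4 = 60.
The signs alternate starting with Δ_1 < 0, so by Sylvester's criterion Q is negative definite.
⟨·,·⟩ is an inner product exactly when A is positive definite.

no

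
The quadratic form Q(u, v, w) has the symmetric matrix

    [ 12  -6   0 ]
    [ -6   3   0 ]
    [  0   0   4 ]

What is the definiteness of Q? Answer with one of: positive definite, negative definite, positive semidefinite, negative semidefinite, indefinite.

Congruent diagonalization of A (simultaneous row and column reduction) yields pivots 12, 0, 4.
Counting signs: 2 positive, 1 zero.
Hence Q is positive semidefinite.

positive semidefinite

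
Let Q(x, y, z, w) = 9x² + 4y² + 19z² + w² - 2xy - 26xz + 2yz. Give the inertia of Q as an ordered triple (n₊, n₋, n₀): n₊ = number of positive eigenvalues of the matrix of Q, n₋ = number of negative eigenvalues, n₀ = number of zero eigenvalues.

The associated matrix is A = [[9, -1, -13, 0], [-1, 4, 1, 0], [-13, 1, 19, 0], [0, 0, 0, 1]].
Symmetric row and column elimination reduces A to a congruent diagonal form with pivots 9, 35/9, 6/35, 1.
So there are 4 positive pivots.

(4, 0, 0)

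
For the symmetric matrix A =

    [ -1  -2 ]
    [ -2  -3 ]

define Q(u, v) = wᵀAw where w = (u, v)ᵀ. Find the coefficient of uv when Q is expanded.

The coefficient of uv is A[1,2] + A[2,1] = 2·(-2) = -4.

-4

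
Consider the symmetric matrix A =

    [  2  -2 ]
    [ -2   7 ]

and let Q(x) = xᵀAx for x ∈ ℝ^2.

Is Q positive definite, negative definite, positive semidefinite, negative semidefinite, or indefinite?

positive definite

For the 2×2 matrix [[2, -2], [-2, 7]]: det = 2·7 − (-2)² = 10, trace = 9.
det > 0 so both eigenvalues share the sign of the trace; trace = 9 > 0 ⇒ both positive.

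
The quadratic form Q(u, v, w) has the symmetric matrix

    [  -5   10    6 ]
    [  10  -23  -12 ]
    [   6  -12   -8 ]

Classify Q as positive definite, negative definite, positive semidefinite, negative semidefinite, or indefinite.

negative definite

Applying the same elementary operations to the rows and columns of A produces a congruent diagonal matrix with entries -5, -3, -4/5.
That gives 3 negative pivots.
Hence Q is negative definite.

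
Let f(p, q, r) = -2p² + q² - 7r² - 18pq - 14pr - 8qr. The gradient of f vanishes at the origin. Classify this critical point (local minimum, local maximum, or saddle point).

The Hessian at the origin is H = [[-4, -18, -14], [-18, 2, -8], [-14, -8, -14]].
Symmetric row and column elimination reduces H to a congruent diagonal form with pivots -4, 83, -120/83.
That gives 1 positive, 2 negative pivots.
H is indefinite, so the origin is a saddle point.

saddle point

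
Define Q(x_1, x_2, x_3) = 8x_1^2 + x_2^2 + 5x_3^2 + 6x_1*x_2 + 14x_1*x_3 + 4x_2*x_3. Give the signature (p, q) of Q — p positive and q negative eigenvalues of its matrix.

Write A = [[8, 3, 7], [3, 1, 2], [7, 2, 5]].
Row-reducing A symmetrically gives the diagonal entries 8, -1/8, 2.
Counting signs: 2 positive, 1 negative.

(2, 1)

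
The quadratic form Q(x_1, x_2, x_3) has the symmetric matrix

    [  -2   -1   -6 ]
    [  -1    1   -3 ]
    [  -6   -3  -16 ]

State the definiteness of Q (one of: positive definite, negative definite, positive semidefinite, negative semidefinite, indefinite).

Applying the same elementary operations to the rows and columns of A produces a congruent diagonal matrix with entries -2, 3/2, 2.
So there are 2 positive, 1 negative pivots.
Hence Q is indefinite.

indefinite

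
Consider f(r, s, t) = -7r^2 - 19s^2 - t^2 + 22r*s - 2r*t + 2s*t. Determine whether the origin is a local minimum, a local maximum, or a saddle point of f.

The Hessian at the origin is H = [[-14, 22, -2], [22, -38, 2], [-2, 2, -2]].
An LDLᵀ factorisation of H has diagonal entries -14, -24/7, -4/3.
That gives 3 negative pivots.
H is negative definite, so the origin is a strict local maximum.

local maximum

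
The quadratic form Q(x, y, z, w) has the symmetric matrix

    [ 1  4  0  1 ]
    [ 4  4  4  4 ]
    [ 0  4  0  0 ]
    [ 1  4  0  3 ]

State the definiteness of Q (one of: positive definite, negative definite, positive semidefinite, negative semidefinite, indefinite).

An LDLᵀ factorisation of A has diagonal entries 1, -12, 4/3, 2.
So there are 3 positive, 1 negative pivots.
Hence Q is indefinite.

indefinite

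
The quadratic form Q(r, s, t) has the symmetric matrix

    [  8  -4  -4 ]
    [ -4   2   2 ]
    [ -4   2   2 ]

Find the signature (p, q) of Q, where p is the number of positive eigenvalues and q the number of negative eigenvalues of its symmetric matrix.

Row-reducing A symmetrically gives the diagonal entries 8, 0, 0.
That gives 1 positive, 2 zero pivots.

(1, 0)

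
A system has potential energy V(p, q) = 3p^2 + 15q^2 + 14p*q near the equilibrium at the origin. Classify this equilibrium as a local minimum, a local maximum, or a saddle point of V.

The Hessian at the origin is H = [[6, 14], [14, 30]].
det H = 6·30 − (14)² = -16 < 0, so H is indefinite.
Therefore the origin is a saddle point.

saddle point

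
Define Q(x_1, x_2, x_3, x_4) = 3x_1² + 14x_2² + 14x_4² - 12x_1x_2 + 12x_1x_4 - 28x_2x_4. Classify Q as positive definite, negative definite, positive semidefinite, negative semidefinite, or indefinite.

The associated matrix is A = [[3, -6, 0, 6], [-6, 14, 0, -14], [0, 0, 0, 0], [6, -14, 0, 14]].
Symmetric row and column elimination reduces A to a congruent diagonal form with pivots 3, 2, 0, 0.
So there are 2 positive, 2 zero pivots.
Hence Q is positive semidefinite.

positive semidefinite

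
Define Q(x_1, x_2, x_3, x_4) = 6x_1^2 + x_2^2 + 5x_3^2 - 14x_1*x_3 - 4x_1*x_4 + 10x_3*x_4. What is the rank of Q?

4

Write A = [[6, 0, -7, -2], [0, 1, 0, 0], [-7, 0, 5, 5], [-2, 0, 5, 0]].
Symmetric row and column elimination reduces A to a congruent diagonal form with pivots 6, 1, -19/6, 30/19.
So there are 3 positive, 1 negative pivots.
The rank is the number of nonzero pivots: 4.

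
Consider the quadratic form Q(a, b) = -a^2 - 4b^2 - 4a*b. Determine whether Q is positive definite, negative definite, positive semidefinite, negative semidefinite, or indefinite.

negative semidefinite

The symmetric matrix is A = [[-1, -2], [-2, -4]].
Congruent diagonalization of A (simultaneous row and column reduction) yields pivots -1, 0.
That gives 1 negative, 1 zero pivots.
Hence Q is negative semidefinite.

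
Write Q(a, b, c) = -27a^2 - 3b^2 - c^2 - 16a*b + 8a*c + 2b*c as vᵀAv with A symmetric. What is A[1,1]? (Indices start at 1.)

The coefficient of a^2 in Q is -27, and that is exactly A[1,1].

-27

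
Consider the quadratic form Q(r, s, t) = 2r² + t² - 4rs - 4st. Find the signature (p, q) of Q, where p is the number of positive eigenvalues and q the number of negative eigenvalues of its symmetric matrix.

The associated matrix is A = [[2, -2, 0], [-2, 0, -2], [0, -2, 1]].
An LDLᵀ factorisation of A has diagonal entries 2, -2, 3.
Counting signs: 2 positive, 1 negative.

(2, 1)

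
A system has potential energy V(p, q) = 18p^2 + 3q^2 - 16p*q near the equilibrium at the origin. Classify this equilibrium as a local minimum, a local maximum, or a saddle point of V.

saddle point

The Hessian at the origin is H = [[36, -16], [-16, 6]].
det H = 36·6 − (-16)² = -40 < 0, so H is indefinite.
Therefore the origin is a saddle point.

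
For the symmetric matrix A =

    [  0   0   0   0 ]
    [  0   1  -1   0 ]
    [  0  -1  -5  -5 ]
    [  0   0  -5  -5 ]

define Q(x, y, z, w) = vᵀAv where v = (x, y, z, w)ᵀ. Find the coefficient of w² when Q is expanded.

The coefficient of w² is the diagonal entry A[4,4] = -5.

-5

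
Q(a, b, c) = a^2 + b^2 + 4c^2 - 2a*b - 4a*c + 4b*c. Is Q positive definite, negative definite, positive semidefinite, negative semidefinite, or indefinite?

Write A = [[1, -1, -2], [-1, 1, 2], [-2, 2, 4]].
Row-reducing A symmetrically gives the diagonal entries 1, 0, 0.
That gives 1 positive, 2 zero pivots.
Hence Q is positive semidefinite.

positive semidefinite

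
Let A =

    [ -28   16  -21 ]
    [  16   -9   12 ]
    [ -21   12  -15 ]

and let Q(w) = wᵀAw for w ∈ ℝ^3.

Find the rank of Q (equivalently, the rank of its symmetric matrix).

3

Congruent diagonalization of A (simultaneous row and column reduction) yields pivots -28, 1/7, 3/4.
Counting signs: 2 positive, 1 negative.
The rank is the number of nonzero pivots: 3.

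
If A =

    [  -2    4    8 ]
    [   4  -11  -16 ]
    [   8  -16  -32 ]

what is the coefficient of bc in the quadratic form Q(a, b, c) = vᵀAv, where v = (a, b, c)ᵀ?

-32

The coefficient of bc is A[2,3] + A[3,2] = 2·(-16) = -32.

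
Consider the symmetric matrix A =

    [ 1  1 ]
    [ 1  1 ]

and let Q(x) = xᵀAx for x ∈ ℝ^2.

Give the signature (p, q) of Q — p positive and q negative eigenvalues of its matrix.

(1, 0)

Congruent diagonalization of A (simultaneous row and column reduction) yields pivots 1, 0.
So there are 1 positive, 1 zero pivots.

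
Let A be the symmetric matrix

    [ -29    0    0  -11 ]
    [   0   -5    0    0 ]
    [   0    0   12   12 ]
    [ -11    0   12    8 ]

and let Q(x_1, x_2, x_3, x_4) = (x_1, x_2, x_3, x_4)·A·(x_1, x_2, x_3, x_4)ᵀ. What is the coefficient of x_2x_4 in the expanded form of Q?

0

The coefficient of x_2x_4 is A[2,4] + A[4,2] = 2·0 = 0.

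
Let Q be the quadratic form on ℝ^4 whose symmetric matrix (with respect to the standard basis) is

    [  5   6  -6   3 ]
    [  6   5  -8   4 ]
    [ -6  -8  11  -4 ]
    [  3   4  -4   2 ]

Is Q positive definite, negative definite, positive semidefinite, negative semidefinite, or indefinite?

An LDLᵀ factorisation of A has diagonal entries 5, -11/5, 45/11, 1/5.
So there are 3 positive, 1 negative pivots.
Hence Q is indefinite.

indefinite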